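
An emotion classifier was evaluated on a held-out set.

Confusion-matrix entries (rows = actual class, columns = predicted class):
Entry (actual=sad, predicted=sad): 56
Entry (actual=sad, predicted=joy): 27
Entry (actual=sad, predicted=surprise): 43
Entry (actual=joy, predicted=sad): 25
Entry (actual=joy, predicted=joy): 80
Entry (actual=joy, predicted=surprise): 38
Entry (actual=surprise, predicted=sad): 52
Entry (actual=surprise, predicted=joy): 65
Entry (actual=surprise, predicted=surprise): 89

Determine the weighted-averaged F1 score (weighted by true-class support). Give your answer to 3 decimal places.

0.473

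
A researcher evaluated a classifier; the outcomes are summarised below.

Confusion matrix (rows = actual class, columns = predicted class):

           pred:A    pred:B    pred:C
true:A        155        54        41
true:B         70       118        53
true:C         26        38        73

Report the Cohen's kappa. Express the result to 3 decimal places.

Observed agreement pₒ = trace/N = 346/628 = 0.5510
Expected agreement pₑ = Σ (rowᵢ·colᵢ)/N² = (250·251 + 241·210 + 137·167)/628² = 0.3454
κ = (pₒ − pₑ)/(1 − pₑ) = (0.5510 − 0.3454)/(1 − 0.3454) = 0.314

0.314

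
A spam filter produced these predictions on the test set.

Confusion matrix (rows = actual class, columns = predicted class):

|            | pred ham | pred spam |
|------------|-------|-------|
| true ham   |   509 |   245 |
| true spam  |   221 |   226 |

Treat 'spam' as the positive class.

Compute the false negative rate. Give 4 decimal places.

FNR = FN/(FN+TP) = 221/(221+226) = 0.4944

0.4944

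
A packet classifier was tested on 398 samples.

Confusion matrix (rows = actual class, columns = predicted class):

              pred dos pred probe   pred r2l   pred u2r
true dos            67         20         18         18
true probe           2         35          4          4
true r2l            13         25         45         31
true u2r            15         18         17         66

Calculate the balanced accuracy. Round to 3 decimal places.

0.572

Balanced accuracy = mean of per-class recall.
  dos: recall = 67/123 = 0.5447
  probe: recall = 35/45 = 0.7778
  r2l: recall = 45/114 = 0.3947
  u2r: recall = 66/116 = 0.5690
Mean = (0.5447 + 0.7778 + 0.3947 + 0.5690) / 4 = 0.572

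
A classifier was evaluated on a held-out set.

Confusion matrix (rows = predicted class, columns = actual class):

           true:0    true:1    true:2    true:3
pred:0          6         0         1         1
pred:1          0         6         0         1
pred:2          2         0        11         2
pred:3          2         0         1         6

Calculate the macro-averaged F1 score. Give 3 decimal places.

Per-class F1 score (2·TP/(2·TP+FP+FN)):
  0: TP=6, FP=0+1+1=2, FN=0+2+2=4 → 12/18 = 0.6667
  1: TP=6, FP=0+0+1=1, FN=0+0+0=0 → 12/13 = 0.9231
  2: TP=11, FP=2+0+2=4, FN=1+0+1=2 → 22/28 = 0.7857
  3: TP=6, FP=2+0+1=3, FN=1+1+2=4 → 12/19 = 0.6316
Macro-F1 score = mean = (0.6667 + 0.9231 + 0.7857 + 0.6316) / 4 = 0.752

0.752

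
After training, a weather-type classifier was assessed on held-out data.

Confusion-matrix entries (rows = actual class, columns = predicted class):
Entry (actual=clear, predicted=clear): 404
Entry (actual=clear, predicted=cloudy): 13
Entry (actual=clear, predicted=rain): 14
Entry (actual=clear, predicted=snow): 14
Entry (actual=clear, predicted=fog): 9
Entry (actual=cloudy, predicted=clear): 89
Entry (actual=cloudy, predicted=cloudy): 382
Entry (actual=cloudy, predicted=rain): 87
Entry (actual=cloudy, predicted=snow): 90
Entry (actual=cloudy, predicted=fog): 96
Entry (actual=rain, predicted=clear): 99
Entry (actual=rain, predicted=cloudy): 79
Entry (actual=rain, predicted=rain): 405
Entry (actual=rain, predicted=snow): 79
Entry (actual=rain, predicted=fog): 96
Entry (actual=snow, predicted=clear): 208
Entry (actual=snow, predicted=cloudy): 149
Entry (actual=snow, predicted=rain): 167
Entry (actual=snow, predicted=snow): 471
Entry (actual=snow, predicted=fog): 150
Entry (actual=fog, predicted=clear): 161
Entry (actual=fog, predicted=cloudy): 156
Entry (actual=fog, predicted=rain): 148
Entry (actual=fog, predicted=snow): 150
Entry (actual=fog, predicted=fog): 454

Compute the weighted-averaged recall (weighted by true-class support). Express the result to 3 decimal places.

Per-class recall (TP/(TP+FN)):
  clear: TP=404, FN=13+14+14+9=50 → 404/454 = 0.8899
  cloudy: TP=382, FN=89+87+90+96=362 → 382/744 = 0.5134
  rain: TP=405, FN=99+79+79+96=353 → 405/758 = 0.5343
  snow: TP=471, FN=208+149+167+150=674 → 471/1145 = 0.4114
  fog: TP=454, FN=161+156+148+150=615 → 454/1069 = 0.4247
Weighted-recall = Σ (supportᵢ/N)·recallᵢ with N=4170: (454/4170)·0.8899 + (744/4170)·0.5134 + (758/4170)·0.5343 + (1145/4170)·0.4114 + (1069/4170)·0.4247 = 0.507

0.507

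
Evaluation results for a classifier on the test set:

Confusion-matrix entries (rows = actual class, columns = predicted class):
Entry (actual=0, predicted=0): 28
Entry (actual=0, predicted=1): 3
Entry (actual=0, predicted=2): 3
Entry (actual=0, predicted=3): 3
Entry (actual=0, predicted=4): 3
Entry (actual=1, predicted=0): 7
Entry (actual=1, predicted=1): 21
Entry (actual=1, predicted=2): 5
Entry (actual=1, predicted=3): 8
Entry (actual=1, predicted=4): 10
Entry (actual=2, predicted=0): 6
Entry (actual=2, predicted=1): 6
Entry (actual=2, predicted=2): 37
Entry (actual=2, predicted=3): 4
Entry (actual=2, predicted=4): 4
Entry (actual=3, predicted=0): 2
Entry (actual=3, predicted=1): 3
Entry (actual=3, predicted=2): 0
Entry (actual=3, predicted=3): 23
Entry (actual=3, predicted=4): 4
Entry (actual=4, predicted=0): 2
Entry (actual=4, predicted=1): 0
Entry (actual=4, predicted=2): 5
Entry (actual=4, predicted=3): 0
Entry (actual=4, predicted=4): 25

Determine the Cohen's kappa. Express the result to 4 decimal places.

Observed agreement pₒ = trace/N = 134/212 = 0.63208
Expected agreement pₑ = Σ (rowᵢ·colᵢ)/N² = (40·45 + 51·33 + 57·50 + 32·38 + 32·46)/212² = 0.20072
κ = (pₒ − pₑ)/(1 − pₑ) = (0.63208 − 0.20072)/(1 − 0.20072) = 0.5397

0.5397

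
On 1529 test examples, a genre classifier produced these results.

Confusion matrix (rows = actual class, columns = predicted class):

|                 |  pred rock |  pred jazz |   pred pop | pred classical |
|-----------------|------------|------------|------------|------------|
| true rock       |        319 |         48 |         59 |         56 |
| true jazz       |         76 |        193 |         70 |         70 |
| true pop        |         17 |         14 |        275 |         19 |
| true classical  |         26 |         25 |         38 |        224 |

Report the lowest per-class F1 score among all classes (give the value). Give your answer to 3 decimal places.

Per-class F1 score (2·TP/(2·TP+FP+FN)):
  rock: TP=319, FP=76+17+26=119, FN=48+59+56=163 → 638/920 = 0.6935
  jazz: TP=193, FP=48+14+25=87, FN=76+70+70=216 → 386/689 = 0.5602
  pop: TP=275, FP=59+70+38=167, FN=17+14+19=50 → 550/767 = 0.7171
  classical: TP=224, FP=56+70+19=145, FN=26+25+38=89 → 448/682 = 0.6569
Lowest is class 'jazz' with F1 score = 0.560.

0.560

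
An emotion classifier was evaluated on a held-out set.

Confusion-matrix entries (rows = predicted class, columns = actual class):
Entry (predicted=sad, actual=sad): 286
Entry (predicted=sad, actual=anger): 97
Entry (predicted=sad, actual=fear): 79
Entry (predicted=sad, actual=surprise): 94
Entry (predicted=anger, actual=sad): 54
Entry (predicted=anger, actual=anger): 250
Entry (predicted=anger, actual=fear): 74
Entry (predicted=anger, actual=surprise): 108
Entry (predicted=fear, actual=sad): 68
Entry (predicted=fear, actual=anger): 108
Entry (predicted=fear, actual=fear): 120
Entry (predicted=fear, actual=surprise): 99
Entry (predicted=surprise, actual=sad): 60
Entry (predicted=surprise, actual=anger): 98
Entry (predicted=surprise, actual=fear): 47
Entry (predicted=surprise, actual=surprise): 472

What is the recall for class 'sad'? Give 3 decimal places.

One-vs-rest for 'sad': TP = diagonal; FP = other classes predicted 'sad'; FN = 'sad' predicted as other.
recall = TP/(TP+FN).
sad: TP=286, FN=54+68+60=182 → 286/468 = 0.6111

0.611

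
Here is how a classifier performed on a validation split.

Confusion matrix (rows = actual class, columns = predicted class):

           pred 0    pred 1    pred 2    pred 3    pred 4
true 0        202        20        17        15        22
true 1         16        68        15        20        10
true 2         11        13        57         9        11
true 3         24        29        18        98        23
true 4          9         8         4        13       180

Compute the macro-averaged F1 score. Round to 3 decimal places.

0.629

Per-class F1 score (2·TP/(2·TP+FP+FN)):
  0: TP=202, FP=16+11+24+9=60, FN=20+17+15+22=74 → 404/538 = 0.7509
  1: TP=68, FP=20+13+29+8=70, FN=16+15+20+10=61 → 136/267 = 0.5094
  2: TP=57, FP=17+15+18+4=54, FN=11+13+9+11=44 → 114/212 = 0.5377
  3: TP=98, FP=15+20+9+13=57, FN=24+29+18+23=94 → 196/347 = 0.5648
  4: TP=180, FP=22+10+11+23=66, FN=9+8+4+13=34 → 360/460 = 0.7826
Macro-F1 score = mean = (0.7509 + 0.5094 + 0.5377 + 0.5648 + 0.7826) / 5 = 0.629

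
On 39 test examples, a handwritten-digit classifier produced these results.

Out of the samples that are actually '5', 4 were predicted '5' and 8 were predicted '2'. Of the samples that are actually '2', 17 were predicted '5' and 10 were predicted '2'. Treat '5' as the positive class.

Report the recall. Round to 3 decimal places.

0.333

Recall = TP/(TP+FN) = 4/(4+8) = 4/12 = 0.333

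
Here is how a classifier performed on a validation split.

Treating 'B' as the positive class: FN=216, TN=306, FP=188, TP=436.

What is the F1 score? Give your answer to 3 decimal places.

Precision = TP/(TP+FP) = 436/624 = 0.6987
Recall = TP/(TP+FN) = 436/652 = 0.6687
F1 = 2·TP/(2·TP+FP+FN) = 872/1276 = 0.683

0.683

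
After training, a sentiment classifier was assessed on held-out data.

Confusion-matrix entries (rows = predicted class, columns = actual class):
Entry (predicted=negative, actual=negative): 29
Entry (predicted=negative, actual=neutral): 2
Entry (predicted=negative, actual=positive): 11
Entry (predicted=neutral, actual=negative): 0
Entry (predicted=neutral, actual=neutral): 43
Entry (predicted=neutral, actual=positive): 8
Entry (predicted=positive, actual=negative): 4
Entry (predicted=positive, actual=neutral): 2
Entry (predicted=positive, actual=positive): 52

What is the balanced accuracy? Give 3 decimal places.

0.842

Balanced accuracy = mean of per-class recall.
  negative: recall = 29/33 = 0.8788
  neutral: recall = 43/47 = 0.9149
  positive: recall = 52/71 = 0.7324
Mean = (0.8788 + 0.9149 + 0.7324) / 3 = 0.842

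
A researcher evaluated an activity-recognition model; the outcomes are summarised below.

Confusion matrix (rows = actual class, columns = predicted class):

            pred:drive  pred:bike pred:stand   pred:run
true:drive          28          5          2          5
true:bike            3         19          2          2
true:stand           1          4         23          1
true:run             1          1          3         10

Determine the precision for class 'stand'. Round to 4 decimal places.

0.7667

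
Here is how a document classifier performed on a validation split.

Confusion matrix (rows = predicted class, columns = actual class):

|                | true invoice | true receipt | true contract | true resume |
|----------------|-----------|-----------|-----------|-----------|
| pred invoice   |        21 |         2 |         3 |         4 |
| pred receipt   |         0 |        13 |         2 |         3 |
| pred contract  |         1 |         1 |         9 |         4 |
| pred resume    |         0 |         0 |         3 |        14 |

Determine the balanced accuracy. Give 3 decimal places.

0.714

Balanced accuracy = mean of per-class recall.
  invoice: recall = 21/22 = 0.9545
  receipt: recall = 13/16 = 0.8125
  contract: recall = 9/17 = 0.5294
  resume: recall = 14/25 = 0.5600
Mean = (0.9545 + 0.8125 + 0.5294 + 0.5600) / 4 = 0.714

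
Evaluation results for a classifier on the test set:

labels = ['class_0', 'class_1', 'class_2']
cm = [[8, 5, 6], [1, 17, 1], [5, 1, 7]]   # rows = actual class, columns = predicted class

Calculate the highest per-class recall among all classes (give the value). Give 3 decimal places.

Per-class recall (TP/(TP+FN)):
  class_0: TP=8, FN=5+6=11 → 8/19 = 0.4211
  class_1: TP=17, FN=1+1=2 → 17/19 = 0.8947
  class_2: TP=7, FN=5+1=6 → 7/13 = 0.5385
Highest is class 'class_1' with recall = 0.895.

0.895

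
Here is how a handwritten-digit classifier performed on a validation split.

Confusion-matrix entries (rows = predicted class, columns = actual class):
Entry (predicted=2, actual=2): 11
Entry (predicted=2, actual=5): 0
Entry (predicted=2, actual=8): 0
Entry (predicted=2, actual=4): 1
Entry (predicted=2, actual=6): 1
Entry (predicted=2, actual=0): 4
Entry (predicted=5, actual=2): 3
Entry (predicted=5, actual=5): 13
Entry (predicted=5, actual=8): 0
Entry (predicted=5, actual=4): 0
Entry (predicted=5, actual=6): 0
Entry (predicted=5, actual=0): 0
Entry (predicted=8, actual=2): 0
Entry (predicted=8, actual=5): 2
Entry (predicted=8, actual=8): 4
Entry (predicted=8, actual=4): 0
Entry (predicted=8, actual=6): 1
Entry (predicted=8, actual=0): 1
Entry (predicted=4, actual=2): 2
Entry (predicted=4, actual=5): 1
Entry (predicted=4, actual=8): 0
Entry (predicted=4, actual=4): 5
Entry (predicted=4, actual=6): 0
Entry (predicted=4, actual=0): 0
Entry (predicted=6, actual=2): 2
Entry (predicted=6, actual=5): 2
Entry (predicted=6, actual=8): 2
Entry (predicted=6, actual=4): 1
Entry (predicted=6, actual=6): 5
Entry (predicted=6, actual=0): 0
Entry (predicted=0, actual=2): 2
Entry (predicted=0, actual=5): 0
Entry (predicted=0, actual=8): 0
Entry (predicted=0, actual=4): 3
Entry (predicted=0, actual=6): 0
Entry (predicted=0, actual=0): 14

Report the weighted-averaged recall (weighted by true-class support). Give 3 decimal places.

0.650

Per-class recall (TP/(TP+FN)):
  2: TP=11, FN=3+0+2+2+2=9 → 11/20 = 0.5500
  5: TP=13, FN=0+2+1+2+0=5 → 13/18 = 0.7222
  8: TP=4, FN=0+0+0+2+0=2 → 4/6 = 0.6667
  4: TP=5, FN=1+0+0+1+3=5 → 5/10 = 0.5000
  6: TP=5, FN=1+0+1+0+0=2 → 5/7 = 0.7143
  0: TP=14, FN=4+0+1+0+0=5 → 14/19 = 0.7368
Weighted-recall = Σ (supportᵢ/N)·recallᵢ with N=80: (20/80)·0.5500 + (18/80)·0.7222 + (6/80)·0.6667 + (10/80)·0.5000 + (7/80)·0.7143 + (19/80)·0.7368 = 0.650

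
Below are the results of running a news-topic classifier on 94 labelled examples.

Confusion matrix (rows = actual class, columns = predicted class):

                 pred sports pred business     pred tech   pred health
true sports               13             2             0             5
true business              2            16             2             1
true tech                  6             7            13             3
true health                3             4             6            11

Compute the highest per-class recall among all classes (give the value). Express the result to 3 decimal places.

Per-class recall (TP/(TP+FN)):
  sports: TP=13, FN=2+0+5=7 → 13/20 = 0.6500
  business: TP=16, FN=2+2+1=5 → 16/21 = 0.7619
  tech: TP=13, FN=6+7+3=16 → 13/29 = 0.4483
  health: TP=11, FN=3+4+6=13 → 11/24 = 0.4583
Highest is class 'business' with recall = 0.762.

0.762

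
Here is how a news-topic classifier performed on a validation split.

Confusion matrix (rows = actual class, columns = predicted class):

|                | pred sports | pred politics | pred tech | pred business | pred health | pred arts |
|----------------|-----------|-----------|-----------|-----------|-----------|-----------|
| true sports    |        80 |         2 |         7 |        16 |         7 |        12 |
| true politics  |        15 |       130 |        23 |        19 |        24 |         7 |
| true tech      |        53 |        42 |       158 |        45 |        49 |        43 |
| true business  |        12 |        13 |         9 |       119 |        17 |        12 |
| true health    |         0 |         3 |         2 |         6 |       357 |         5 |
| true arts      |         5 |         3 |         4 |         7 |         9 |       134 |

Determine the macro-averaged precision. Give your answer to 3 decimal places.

Per-class precision (TP/(TP+FP)):
  sports: TP=80, FP=15+53+12+0+5=85 → 80/165 = 0.4848
  politics: TP=130, FP=2+42+13+3+3=63 → 130/193 = 0.6736
  tech: TP=158, FP=7+23+9+2+4=45 → 158/203 = 0.7783
  business: TP=119, FP=16+19+45+6+7=93 → 119/212 = 0.5613
  health: TP=357, FP=7+24+49+17+9=106 → 357/463 = 0.7711
  arts: TP=134, FP=12+7+43+12+5=79 → 134/213 = 0.6291
Macro-precision = mean = (0.4848 + 0.6736 + 0.7783 + 0.5613 + 0.7711 + 0.6291) / 6 = 0.650

0.650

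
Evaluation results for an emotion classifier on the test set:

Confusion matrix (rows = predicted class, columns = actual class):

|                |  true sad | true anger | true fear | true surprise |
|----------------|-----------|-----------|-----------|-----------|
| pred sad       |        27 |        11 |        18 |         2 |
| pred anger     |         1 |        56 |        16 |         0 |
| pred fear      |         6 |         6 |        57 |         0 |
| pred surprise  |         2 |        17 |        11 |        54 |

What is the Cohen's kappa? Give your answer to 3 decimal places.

0.576

Observed agreement pₒ = trace/N = 194/284 = 0.6831
Expected agreement pₑ = Σ (rowᵢ·colᵢ)/N² = (36·58 + 90·73 + 102·69 + 56·84)/284² = 0.2529
κ = (pₒ − pₑ)/(1 − pₑ) = (0.6831 − 0.2529)/(1 − 0.2529) = 0.576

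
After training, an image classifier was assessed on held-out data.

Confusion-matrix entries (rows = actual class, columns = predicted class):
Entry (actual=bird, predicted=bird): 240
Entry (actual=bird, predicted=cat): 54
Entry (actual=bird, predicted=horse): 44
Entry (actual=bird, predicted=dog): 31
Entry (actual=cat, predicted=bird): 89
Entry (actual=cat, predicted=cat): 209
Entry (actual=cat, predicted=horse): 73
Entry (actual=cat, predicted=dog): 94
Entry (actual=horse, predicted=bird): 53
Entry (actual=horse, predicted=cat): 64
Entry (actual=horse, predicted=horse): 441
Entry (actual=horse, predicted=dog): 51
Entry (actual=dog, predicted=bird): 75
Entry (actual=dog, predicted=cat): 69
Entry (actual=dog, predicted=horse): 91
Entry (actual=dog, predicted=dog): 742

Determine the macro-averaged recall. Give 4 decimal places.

0.6459

Per-class recall (TP/(TP+FN)):
  bird: TP=240, FN=54+44+31=129 → 240/369 = 0.65041
  cat: TP=209, FN=89+73+94=256 → 209/465 = 0.44946
  horse: TP=441, FN=53+64+51=168 → 441/609 = 0.72414
  dog: TP=742, FN=75+69+91=235 → 742/977 = 0.75947
Macro-recall = mean = (0.65041 + 0.44946 + 0.72414 + 0.75947) / 4 = 0.6459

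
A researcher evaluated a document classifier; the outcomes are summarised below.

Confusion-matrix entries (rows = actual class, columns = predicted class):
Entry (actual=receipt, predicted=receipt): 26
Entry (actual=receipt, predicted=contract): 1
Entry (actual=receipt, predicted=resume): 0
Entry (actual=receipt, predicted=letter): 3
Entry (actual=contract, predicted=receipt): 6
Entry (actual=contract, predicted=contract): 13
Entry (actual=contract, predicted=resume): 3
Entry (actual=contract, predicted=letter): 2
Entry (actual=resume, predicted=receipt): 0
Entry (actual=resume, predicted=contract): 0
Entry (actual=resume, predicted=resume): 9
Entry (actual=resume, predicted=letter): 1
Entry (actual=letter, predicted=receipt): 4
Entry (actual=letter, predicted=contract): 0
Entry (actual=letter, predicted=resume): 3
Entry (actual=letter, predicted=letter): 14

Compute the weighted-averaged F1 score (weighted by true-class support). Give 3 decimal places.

0.725

Per-class F1 score (2·TP/(2·TP+FP+FN)):
  receipt: TP=26, FP=6+0+4=10, FN=1+0+3=4 → 52/66 = 0.7879
  contract: TP=13, FP=1+0+0=1, FN=6+3+2=11 → 26/38 = 0.6842
  resume: TP=9, FP=0+3+3=6, FN=0+0+1=1 → 18/25 = 0.7200
  letter: TP=14, FP=3+2+1=6, FN=4+0+3=7 → 28/41 = 0.6829
Weighted-F1 score = Σ (supportᵢ/N)·F1 scoreᵢ with N=85: (30/85)·0.7879 + (24/85)·0.6842 + (10/85)·0.7200 + (21/85)·0.6829 = 0.725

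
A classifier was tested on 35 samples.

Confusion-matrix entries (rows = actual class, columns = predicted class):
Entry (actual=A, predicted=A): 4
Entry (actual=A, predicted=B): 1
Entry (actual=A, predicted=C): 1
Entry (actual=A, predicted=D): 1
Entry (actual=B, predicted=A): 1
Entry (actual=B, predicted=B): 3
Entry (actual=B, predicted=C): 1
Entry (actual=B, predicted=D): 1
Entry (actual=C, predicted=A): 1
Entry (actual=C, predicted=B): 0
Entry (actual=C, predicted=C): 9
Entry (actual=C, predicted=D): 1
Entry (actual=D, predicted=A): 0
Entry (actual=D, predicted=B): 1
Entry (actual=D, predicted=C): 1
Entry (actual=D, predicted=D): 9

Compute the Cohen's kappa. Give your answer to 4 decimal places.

Observed agreement pₒ = trace/N = 25/35 = 0.71429
Expected agreement pₑ = Σ (rowᵢ·colᵢ)/N² = (7·6 + 6·5 + 11·12 + 11·12)/35² = 0.27429
κ = (pₒ − pₑ)/(1 − pₑ) = (0.71429 − 0.27429)/(1 − 0.27429) = 0.6063

0.6063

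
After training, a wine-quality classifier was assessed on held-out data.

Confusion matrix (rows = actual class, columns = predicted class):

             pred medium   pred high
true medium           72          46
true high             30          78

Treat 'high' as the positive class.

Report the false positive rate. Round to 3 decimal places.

FPR = FP/(FP+TN) = 46/(46+72) = 0.390

0.390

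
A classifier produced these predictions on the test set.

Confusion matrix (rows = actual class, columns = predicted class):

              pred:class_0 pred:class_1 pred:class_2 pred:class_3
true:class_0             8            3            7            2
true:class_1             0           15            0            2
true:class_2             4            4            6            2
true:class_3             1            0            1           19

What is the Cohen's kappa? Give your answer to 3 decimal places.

Observed agreement pₒ = trace/N = 48/74 = 0.6486
Expected agreement pₑ = Σ (rowᵢ·colᵢ)/N² = (20·13 + 17·22 + 16·14 + 21·25)/74² = 0.2526
κ = (pₒ − pₑ)/(1 − pₑ) = (0.6486 − 0.2526)/(1 − 0.2526) = 0.530

0.530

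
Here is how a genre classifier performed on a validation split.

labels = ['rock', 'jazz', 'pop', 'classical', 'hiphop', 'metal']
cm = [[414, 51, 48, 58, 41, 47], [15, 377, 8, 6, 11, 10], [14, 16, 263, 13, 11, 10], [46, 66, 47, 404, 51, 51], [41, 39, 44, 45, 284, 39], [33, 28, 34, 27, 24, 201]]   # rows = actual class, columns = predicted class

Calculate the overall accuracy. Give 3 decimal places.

0.666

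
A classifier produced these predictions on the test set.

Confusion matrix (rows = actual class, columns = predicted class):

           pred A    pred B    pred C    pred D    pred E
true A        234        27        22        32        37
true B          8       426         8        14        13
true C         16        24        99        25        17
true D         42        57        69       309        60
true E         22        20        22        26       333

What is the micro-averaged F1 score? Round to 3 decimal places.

0.714

Micro-averaging pools counts across classes: ΣTP=1401, ΣFP=561, ΣFN=561.
Micro-F1 score = 2·TP/(2·TP+FP+FN) on pooled counts = 0.714 (equals overall accuracy in single-label multiclass).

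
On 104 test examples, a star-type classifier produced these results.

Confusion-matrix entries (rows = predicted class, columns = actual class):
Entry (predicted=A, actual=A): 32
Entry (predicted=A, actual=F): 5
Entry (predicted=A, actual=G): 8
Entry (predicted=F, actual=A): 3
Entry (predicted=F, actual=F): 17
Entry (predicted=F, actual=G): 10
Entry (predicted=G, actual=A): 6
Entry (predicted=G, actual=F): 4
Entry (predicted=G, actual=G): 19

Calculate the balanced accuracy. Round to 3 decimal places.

Balanced accuracy = mean of per-class recall.
  A: recall = 32/41 = 0.7805
  F: recall = 17/26 = 0.6538
  G: recall = 19/37 = 0.5135
Mean = (0.7805 + 0.6538 + 0.5135) / 3 = 0.649

0.649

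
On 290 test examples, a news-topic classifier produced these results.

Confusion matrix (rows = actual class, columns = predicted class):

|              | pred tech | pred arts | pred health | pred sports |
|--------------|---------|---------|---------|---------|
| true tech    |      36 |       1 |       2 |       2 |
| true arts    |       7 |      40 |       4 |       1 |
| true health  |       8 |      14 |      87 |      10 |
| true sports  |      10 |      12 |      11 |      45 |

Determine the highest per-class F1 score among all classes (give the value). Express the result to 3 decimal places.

0.780

Per-class F1 score (2·TP/(2·TP+FP+FN)):
  tech: TP=36, FP=7+8+10=25, FN=1+2+2=5 → 72/102 = 0.7059
  arts: TP=40, FP=1+14+12=27, FN=7+4+1=12 → 80/119 = 0.6723
  health: TP=87, FP=2+4+11=17, FN=8+14+10=32 → 174/223 = 0.7803
  sports: TP=45, FP=2+1+10=13, FN=10+12+11=33 → 90/136 = 0.6618
Highest is class 'health' with F1 score = 0.780.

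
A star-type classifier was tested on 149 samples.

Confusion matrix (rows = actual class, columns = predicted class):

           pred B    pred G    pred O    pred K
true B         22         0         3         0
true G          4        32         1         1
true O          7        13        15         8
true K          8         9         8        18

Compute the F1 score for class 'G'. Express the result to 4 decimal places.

0.6957

Treat 'G' as positive and all other classes as negative.
F1 score = 2·TP/(2·TP+FP+FN).
G: TP=32, FP=0+13+9=22, FN=4+1+1=6 → 64/92 = 0.69565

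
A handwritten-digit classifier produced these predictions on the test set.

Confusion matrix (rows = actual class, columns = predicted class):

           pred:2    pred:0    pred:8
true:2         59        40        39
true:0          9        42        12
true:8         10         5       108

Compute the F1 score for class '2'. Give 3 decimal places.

Take TP from the diagonal, FP from the rest of the '2' prediction marginal, FN from the rest of the '2' actual marginal.
F1 score = 2·TP/(2·TP+FP+FN).
2: TP=59, FP=9+10=19, FN=40+39=79 → 118/216 = 0.5463

0.546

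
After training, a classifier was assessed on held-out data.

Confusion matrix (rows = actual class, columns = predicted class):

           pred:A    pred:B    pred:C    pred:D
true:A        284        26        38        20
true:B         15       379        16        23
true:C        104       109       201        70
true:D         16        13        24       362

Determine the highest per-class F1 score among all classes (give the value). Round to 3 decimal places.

0.813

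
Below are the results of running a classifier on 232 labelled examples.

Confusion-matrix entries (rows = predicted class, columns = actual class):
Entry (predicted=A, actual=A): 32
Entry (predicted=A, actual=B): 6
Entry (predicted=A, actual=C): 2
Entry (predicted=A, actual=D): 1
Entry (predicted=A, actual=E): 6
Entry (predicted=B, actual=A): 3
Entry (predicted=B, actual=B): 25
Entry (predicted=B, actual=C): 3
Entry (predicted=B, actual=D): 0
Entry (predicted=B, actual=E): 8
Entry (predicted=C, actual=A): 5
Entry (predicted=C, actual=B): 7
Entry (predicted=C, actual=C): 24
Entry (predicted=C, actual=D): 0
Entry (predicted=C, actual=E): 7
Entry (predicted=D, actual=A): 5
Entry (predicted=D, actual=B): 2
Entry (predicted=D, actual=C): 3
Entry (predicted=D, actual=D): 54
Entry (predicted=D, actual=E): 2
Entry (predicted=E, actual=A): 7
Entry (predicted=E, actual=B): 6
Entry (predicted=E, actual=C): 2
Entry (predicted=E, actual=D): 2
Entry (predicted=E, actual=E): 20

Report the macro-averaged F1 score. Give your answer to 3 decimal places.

0.647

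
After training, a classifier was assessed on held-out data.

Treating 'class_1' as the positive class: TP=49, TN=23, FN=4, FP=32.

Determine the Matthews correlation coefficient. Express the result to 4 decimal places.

0.3957

MCC = (TP·TN − FP·FN) / √((TP+FP)(TP+FN)(TN+FP)(TN+FN))
Numerator = 49·23 − 32·4 = 999
Denominator = √(81·53·55·27) = √6375105 = 2524.8970
MCC = 999 / 2524.8970 = 0.3957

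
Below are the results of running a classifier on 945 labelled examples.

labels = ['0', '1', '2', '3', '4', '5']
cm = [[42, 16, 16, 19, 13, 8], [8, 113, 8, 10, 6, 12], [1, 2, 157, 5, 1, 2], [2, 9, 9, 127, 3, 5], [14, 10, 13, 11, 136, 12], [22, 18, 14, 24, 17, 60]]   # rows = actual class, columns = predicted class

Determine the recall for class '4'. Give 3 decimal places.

0.694

recall = TP/(TP+FN).
4: TP=136, FN=14+10+13+11+12=60 → 136/196 = 0.6939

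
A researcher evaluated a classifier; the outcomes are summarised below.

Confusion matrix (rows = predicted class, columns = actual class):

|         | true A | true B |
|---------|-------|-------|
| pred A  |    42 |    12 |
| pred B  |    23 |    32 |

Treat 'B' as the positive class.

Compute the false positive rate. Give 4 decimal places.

FPR = FP/(FP+TN) = 23/(23+42) = 0.3538

0.3538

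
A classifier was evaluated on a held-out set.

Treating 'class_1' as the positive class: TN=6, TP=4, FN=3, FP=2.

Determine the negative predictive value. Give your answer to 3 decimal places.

NPV = TN/(TN+FN) = 6/(6+3) = 0.667

0.667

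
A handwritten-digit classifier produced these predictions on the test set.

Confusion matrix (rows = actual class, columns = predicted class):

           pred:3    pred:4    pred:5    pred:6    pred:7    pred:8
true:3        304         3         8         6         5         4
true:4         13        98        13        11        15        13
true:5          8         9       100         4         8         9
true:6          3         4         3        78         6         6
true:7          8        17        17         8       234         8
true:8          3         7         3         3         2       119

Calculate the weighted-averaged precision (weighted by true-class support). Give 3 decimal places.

0.805

Per-class precision (TP/(TP+FP)):
  3: TP=304, FP=13+8+3+8+3=35 → 304/339 = 0.8968
  4: TP=98, FP=3+9+4+17+7=40 → 98/138 = 0.7101
  5: TP=100, FP=8+13+3+17+3=44 → 100/144 = 0.6944
  6: TP=78, FP=6+11+4+8+3=32 → 78/110 = 0.7091
  7: TP=234, FP=5+15+8+6+2=36 → 234/270 = 0.8667
  8: TP=119, FP=4+13+9+6+8=40 → 119/159 = 0.7484
Weighted-precision = Σ (supportᵢ/N)·precisionᵢ with N=1160: (330/1160)·0.8968 + (163/1160)·0.7101 + (138/1160)·0.6944 + (100/1160)·0.7091 + (292/1160)·0.8667 + (137/1160)·0.7484 = 0.805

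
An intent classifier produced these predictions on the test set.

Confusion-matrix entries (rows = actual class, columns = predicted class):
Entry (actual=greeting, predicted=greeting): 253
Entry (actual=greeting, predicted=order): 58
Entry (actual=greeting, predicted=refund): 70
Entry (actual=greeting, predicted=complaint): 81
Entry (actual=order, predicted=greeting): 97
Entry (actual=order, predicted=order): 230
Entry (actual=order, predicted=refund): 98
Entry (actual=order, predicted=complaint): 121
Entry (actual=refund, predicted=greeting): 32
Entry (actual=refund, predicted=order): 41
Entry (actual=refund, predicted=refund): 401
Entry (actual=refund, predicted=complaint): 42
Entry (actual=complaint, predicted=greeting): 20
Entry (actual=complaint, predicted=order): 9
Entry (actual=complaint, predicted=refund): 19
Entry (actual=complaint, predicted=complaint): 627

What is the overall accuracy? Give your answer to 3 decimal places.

Accuracy = trace / total = (253+230+401+627=1511) / 2199 = 1511/2199 = 0.687

0.687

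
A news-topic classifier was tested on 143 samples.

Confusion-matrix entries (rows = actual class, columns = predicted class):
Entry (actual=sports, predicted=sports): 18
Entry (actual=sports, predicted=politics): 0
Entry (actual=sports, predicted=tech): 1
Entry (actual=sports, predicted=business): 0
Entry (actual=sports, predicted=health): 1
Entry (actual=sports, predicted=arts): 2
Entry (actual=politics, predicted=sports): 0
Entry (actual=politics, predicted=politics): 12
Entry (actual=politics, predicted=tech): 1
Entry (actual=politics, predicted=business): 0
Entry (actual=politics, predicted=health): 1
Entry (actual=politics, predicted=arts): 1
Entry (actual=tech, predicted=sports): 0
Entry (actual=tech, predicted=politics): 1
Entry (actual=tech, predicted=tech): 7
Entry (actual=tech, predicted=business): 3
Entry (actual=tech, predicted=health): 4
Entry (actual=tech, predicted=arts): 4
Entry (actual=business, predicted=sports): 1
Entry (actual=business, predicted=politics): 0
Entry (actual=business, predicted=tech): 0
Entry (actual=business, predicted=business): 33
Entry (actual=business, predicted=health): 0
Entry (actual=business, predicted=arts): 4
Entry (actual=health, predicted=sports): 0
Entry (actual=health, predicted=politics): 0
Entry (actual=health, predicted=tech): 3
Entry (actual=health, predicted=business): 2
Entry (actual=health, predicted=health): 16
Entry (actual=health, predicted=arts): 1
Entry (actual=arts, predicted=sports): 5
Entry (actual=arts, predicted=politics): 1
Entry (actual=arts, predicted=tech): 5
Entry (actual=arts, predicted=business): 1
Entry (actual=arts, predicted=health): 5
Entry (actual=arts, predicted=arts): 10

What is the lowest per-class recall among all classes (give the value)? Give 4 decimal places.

Per-class recall (TP/(TP+FN)):
  sports: TP=18, FN=0+1+0+1+2=4 → 18/22 = 0.81818
  politics: TP=12, FN=0+1+0+1+1=3 → 12/15 = 0.80000
  tech: TP=7, FN=0+1+3+4+4=12 → 7/19 = 0.36842
  business: TP=33, FN=1+0+0+0+4=5 → 33/38 = 0.86842
  health: TP=16, FN=0+0+3+2+1=6 → 16/22 = 0.72727
  arts: TP=10, FN=5+1+5+1+5=17 → 10/27 = 0.37037
Lowest is class 'tech' with recall = 0.3684.

0.3684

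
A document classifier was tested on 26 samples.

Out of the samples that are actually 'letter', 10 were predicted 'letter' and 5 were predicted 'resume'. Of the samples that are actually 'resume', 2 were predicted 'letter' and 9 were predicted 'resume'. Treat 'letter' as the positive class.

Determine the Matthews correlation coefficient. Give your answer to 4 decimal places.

MCC = (TP·TN − FP·FN) / √((TP+FP)(TP+FN)(TN+FP)(TN+FN))
Numerator = 10·9 − 2·5 = 80
Denominator = √(12·15·11·14) = √27720 = 166.4932
MCC = 80 / 166.4932 = 0.4805

0.4805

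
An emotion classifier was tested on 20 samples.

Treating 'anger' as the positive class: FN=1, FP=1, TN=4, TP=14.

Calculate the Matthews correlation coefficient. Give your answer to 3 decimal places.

0.733

MCC = (TP·TN − FP·FN) / √((TP+FP)(TP+FN)(TN+FP)(TN+FN))
Numerator = 14·4 − 1·1 = 55
Denominator = √(15·15·5·5) = √5625 = 75.0000
MCC = 55 / 75.0000 = 0.733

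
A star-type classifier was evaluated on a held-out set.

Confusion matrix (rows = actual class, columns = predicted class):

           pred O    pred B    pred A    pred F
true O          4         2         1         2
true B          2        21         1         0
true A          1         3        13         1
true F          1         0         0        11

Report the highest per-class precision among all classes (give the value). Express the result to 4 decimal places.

Per-class precision (TP/(TP+FP)):
  O: TP=4, FP=2+1+1=4 → 4/8 = 0.50000
  B: TP=21, FP=2+3+0=5 → 21/26 = 0.80769
  A: TP=13, FP=1+1+0=2 → 13/15 = 0.86667
  F: TP=11, FP=2+0+1=3 → 11/14 = 0.78571
Highest is class 'A' with precision = 0.8667.

0.8667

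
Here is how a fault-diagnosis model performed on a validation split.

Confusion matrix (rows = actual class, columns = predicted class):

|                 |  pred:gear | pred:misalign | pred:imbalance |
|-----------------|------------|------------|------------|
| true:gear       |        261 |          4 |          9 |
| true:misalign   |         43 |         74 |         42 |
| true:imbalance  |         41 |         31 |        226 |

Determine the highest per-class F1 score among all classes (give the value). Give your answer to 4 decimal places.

Per-class F1 score (2·TP/(2·TP+FP+FN)):
  gear: TP=261, FP=43+41=84, FN=4+9=13 → 522/619 = 0.84330
  misalign: TP=74, FP=4+31=35, FN=43+42=85 → 148/268 = 0.55224
  imbalance: TP=226, FP=9+42=51, FN=41+31=72 → 452/575 = 0.78609
Highest is class 'gear' with F1 score = 0.8433.

0.8433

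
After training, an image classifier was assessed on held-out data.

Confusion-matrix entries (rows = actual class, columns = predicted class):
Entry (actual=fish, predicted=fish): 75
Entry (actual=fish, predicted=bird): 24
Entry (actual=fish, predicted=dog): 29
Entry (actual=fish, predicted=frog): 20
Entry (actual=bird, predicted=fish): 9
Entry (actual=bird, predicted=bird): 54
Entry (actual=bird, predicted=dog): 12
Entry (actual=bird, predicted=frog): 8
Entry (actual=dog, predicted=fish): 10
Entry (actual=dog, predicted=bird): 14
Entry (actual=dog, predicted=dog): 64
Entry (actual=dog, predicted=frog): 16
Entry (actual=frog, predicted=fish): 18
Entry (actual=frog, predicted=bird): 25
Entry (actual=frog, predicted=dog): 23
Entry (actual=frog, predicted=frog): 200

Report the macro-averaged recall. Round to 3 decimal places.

0.631

Per-class recall (TP/(TP+FN)):
  fish: TP=75, FN=24+29+20=73 → 75/148 = 0.5068
  bird: TP=54, FN=9+12+8=29 → 54/83 = 0.6506
  dog: TP=64, FN=10+14+16=40 → 64/104 = 0.6154
  frog: TP=200, FN=18+25+23=66 → 200/266 = 0.7519
Macro-recall = mean = (0.5068 + 0.6506 + 0.6154 + 0.7519) / 4 = 0.631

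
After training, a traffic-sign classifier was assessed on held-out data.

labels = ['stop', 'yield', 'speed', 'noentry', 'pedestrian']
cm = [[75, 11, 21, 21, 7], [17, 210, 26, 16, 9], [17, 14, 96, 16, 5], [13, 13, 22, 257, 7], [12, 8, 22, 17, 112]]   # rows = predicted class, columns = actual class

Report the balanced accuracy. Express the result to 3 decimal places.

0.696

Balanced accuracy = mean of per-class recall.
  stop: recall = 75/134 = 0.5597
  yield: recall = 210/256 = 0.8203
  speed: recall = 96/187 = 0.5134
  noentry: recall = 257/327 = 0.7859
  pedestrian: recall = 112/140 = 0.8000
Mean = (0.5597 + 0.8203 + 0.5134 + 0.7859 + 0.8000) / 5 = 0.696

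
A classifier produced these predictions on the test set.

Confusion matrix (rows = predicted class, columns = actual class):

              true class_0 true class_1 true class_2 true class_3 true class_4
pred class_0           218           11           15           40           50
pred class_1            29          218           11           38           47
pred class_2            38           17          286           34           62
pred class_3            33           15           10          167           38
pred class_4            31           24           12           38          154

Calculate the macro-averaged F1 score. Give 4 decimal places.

0.6311

Per-class F1 score (2·TP/(2·TP+FP+FN)):
  class_0: TP=218, FP=11+15+40+50=116, FN=29+38+33+31=131 → 436/683 = 0.63836
  class_1: TP=218, FP=29+11+38+47=125, FN=11+17+15+24=67 → 436/628 = 0.69427
  class_2: TP=286, FP=38+17+34+62=151, FN=15+11+10+12=48 → 572/771 = 0.74189
  class_3: TP=167, FP=33+15+10+38=96, FN=40+38+34+38=150 → 334/580 = 0.57586
  class_4: TP=154, FP=31+24+12+38=105, FN=50+47+62+38=197 → 308/610 = 0.50492
Macro-F1 score = mean = (0.63836 + 0.69427 + 0.74189 + 0.57586 + 0.50492) / 5 = 0.6311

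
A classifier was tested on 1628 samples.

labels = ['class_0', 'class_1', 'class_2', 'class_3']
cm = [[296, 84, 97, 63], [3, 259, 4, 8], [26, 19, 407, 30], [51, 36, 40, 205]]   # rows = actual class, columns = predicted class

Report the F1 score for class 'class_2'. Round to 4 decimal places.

Take TP from the diagonal, FP from the rest of the 'class_2' prediction marginal, FN from the rest of the 'class_2' actual marginal.
F1 score = 2·TP/(2·TP+FP+FN).
class_2: TP=407, FP=97+4+40=141, FN=26+19+30=75 → 814/1030 = 0.79029

0.7903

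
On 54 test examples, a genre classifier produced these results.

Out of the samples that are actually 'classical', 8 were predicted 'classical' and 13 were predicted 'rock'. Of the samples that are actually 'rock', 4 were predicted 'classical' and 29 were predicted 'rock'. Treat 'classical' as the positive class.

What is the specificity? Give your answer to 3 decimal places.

0.879

Specificity = TN/(TN+FP) = 29/(29+4) = 0.879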